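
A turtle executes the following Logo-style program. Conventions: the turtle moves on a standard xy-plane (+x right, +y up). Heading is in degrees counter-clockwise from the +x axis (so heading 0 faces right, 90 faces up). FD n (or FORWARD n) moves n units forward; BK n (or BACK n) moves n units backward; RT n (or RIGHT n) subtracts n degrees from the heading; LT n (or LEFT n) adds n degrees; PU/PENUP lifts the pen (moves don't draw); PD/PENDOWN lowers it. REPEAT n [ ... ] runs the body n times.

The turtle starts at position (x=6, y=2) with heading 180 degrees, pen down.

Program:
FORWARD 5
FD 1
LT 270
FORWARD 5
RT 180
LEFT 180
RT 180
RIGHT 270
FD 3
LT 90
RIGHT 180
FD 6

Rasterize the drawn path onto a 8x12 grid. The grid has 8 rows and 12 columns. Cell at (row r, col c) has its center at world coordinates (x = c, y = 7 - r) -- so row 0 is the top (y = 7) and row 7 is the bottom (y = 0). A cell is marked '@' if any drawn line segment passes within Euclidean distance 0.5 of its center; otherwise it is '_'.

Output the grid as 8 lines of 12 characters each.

Segment 0: (6,2) -> (1,2)
Segment 1: (1,2) -> (0,2)
Segment 2: (0,2) -> (0,7)
Segment 3: (0,7) -> (3,7)
Segment 4: (3,7) -> (3,1)

Answer: @@@@________
@__@________
@__@________
@__@________
@__@________
@@@@@@@_____
___@________
____________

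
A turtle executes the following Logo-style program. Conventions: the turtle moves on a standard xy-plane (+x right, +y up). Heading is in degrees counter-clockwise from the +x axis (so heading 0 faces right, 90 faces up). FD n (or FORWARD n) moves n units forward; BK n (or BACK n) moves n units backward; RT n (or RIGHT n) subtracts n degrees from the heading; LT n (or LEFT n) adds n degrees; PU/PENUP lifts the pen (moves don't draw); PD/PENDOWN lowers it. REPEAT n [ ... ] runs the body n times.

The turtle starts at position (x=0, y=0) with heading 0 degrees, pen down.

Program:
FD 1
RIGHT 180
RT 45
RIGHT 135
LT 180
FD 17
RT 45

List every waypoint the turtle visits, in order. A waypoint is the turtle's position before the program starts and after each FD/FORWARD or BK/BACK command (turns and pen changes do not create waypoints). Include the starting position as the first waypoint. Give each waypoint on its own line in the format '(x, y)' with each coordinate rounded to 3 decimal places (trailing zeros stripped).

Answer: (0, 0)
(1, 0)
(-16, 0)

Derivation:
Executing turtle program step by step:
Start: pos=(0,0), heading=0, pen down
FD 1: (0,0) -> (1,0) [heading=0, draw]
RT 180: heading 0 -> 180
RT 45: heading 180 -> 135
RT 135: heading 135 -> 0
LT 180: heading 0 -> 180
FD 17: (1,0) -> (-16,0) [heading=180, draw]
RT 45: heading 180 -> 135
Final: pos=(-16,0), heading=135, 2 segment(s) drawn
Waypoints (3 total):
(0, 0)
(1, 0)
(-16, 0)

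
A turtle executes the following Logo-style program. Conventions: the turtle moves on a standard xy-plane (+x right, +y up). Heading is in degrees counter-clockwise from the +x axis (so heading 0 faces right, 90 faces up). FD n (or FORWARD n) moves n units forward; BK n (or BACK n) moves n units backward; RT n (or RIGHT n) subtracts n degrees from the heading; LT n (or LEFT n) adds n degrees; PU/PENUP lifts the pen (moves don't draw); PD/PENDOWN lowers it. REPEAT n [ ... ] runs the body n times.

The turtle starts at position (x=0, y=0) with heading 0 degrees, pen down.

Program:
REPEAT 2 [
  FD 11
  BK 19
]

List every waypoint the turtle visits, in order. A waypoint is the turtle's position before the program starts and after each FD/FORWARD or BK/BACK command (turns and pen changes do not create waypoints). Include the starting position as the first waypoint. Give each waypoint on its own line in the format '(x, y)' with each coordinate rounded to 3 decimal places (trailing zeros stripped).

Executing turtle program step by step:
Start: pos=(0,0), heading=0, pen down
REPEAT 2 [
  -- iteration 1/2 --
  FD 11: (0,0) -> (11,0) [heading=0, draw]
  BK 19: (11,0) -> (-8,0) [heading=0, draw]
  -- iteration 2/2 --
  FD 11: (-8,0) -> (3,0) [heading=0, draw]
  BK 19: (3,0) -> (-16,0) [heading=0, draw]
]
Final: pos=(-16,0), heading=0, 4 segment(s) drawn
Waypoints (5 total):
(0, 0)
(11, 0)
(-8, 0)
(3, 0)
(-16, 0)

Answer: (0, 0)
(11, 0)
(-8, 0)
(3, 0)
(-16, 0)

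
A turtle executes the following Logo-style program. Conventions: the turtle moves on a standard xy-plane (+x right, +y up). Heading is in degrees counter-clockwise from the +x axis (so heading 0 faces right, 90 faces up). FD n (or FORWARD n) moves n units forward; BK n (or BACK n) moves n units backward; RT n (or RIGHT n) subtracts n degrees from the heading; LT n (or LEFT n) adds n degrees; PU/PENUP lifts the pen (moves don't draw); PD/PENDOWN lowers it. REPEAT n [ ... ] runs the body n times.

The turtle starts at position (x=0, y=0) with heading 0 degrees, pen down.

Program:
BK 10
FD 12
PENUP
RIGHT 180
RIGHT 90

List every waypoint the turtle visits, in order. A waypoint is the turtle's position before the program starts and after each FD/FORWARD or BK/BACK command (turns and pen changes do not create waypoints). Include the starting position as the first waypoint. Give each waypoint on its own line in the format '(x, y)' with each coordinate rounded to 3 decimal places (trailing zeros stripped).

Executing turtle program step by step:
Start: pos=(0,0), heading=0, pen down
BK 10: (0,0) -> (-10,0) [heading=0, draw]
FD 12: (-10,0) -> (2,0) [heading=0, draw]
PU: pen up
RT 180: heading 0 -> 180
RT 90: heading 180 -> 90
Final: pos=(2,0), heading=90, 2 segment(s) drawn
Waypoints (3 total):
(0, 0)
(-10, 0)
(2, 0)

Answer: (0, 0)
(-10, 0)
(2, 0)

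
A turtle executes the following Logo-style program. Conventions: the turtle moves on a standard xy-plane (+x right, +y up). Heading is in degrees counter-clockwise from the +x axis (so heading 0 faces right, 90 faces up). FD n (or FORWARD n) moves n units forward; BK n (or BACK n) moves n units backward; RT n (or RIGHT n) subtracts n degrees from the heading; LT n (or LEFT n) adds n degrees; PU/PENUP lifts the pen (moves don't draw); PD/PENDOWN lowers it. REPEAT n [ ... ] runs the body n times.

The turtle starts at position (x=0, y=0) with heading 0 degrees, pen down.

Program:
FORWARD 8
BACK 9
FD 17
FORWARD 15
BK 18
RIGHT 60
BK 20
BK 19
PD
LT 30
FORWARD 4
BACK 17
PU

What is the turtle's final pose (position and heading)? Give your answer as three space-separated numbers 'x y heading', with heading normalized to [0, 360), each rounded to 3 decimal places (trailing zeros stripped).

Executing turtle program step by step:
Start: pos=(0,0), heading=0, pen down
FD 8: (0,0) -> (8,0) [heading=0, draw]
BK 9: (8,0) -> (-1,0) [heading=0, draw]
FD 17: (-1,0) -> (16,0) [heading=0, draw]
FD 15: (16,0) -> (31,0) [heading=0, draw]
BK 18: (31,0) -> (13,0) [heading=0, draw]
RT 60: heading 0 -> 300
BK 20: (13,0) -> (3,17.321) [heading=300, draw]
BK 19: (3,17.321) -> (-6.5,33.775) [heading=300, draw]
PD: pen down
LT 30: heading 300 -> 330
FD 4: (-6.5,33.775) -> (-3.036,31.775) [heading=330, draw]
BK 17: (-3.036,31.775) -> (-17.758,40.275) [heading=330, draw]
PU: pen up
Final: pos=(-17.758,40.275), heading=330, 9 segment(s) drawn

Answer: -17.758 40.275 330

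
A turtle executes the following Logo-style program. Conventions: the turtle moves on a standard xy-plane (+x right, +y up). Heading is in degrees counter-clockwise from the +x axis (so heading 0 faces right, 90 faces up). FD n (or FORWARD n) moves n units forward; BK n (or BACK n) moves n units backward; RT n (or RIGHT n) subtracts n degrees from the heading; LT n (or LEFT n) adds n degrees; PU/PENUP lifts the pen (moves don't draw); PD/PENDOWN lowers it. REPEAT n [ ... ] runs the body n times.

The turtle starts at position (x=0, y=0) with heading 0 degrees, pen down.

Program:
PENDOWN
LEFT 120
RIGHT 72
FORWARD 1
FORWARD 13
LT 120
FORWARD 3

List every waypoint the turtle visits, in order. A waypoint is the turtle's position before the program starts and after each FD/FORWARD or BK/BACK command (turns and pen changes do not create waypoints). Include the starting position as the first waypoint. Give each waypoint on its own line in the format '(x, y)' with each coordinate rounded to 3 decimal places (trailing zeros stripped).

Answer: (0, 0)
(0.669, 0.743)
(9.368, 10.404)
(6.433, 11.028)

Derivation:
Executing turtle program step by step:
Start: pos=(0,0), heading=0, pen down
PD: pen down
LT 120: heading 0 -> 120
RT 72: heading 120 -> 48
FD 1: (0,0) -> (0.669,0.743) [heading=48, draw]
FD 13: (0.669,0.743) -> (9.368,10.404) [heading=48, draw]
LT 120: heading 48 -> 168
FD 3: (9.368,10.404) -> (6.433,11.028) [heading=168, draw]
Final: pos=(6.433,11.028), heading=168, 3 segment(s) drawn
Waypoints (4 total):
(0, 0)
(0.669, 0.743)
(9.368, 10.404)
(6.433, 11.028)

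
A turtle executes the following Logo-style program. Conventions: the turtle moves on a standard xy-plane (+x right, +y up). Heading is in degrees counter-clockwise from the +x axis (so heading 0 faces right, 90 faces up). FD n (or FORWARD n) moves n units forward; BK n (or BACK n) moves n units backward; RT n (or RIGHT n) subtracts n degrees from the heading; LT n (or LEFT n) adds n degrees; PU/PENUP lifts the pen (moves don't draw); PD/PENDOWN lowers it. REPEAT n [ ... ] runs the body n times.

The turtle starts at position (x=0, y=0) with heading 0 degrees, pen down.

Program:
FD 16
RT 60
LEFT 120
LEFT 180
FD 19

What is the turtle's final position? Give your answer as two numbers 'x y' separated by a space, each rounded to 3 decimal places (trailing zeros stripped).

Executing turtle program step by step:
Start: pos=(0,0), heading=0, pen down
FD 16: (0,0) -> (16,0) [heading=0, draw]
RT 60: heading 0 -> 300
LT 120: heading 300 -> 60
LT 180: heading 60 -> 240
FD 19: (16,0) -> (6.5,-16.454) [heading=240, draw]
Final: pos=(6.5,-16.454), heading=240, 2 segment(s) drawn

Answer: 6.5 -16.454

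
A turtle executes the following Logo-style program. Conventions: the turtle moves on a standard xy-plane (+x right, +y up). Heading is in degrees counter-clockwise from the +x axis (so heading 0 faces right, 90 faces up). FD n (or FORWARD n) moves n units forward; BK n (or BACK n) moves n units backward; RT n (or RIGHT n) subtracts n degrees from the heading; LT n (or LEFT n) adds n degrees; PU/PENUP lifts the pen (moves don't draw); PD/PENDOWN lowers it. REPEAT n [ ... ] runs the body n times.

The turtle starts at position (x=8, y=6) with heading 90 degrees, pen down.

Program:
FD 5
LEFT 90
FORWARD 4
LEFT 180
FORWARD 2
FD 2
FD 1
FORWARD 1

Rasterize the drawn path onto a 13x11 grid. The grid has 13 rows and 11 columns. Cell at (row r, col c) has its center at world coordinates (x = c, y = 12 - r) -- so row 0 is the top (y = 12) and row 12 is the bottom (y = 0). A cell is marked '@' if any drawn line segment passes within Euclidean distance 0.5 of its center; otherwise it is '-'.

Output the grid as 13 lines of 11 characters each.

Segment 0: (8,6) -> (8,11)
Segment 1: (8,11) -> (4,11)
Segment 2: (4,11) -> (6,11)
Segment 3: (6,11) -> (8,11)
Segment 4: (8,11) -> (9,11)
Segment 5: (9,11) -> (10,11)

Answer: -----------
----@@@@@@@
--------@--
--------@--
--------@--
--------@--
--------@--
-----------
-----------
-----------
-----------
-----------
-----------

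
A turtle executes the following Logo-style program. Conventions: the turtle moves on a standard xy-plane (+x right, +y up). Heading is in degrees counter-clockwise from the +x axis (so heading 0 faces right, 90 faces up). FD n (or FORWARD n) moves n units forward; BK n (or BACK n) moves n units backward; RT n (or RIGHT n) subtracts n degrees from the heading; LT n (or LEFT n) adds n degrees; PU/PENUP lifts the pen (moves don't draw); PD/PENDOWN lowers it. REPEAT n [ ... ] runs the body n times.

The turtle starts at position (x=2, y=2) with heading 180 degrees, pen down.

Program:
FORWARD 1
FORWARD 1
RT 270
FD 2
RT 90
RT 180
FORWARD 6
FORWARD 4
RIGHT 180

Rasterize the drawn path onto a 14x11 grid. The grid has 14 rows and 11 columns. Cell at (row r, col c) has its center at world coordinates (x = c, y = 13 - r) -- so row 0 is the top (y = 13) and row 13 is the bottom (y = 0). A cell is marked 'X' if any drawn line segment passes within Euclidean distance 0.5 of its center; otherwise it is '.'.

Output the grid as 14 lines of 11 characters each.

Answer: ...........
...........
...........
...........
...........
...........
...........
...........
...........
...........
...........
XXX........
X..........
XXXXXXXXXXX

Derivation:
Segment 0: (2,2) -> (1,2)
Segment 1: (1,2) -> (0,2)
Segment 2: (0,2) -> (0,0)
Segment 3: (0,0) -> (6,0)
Segment 4: (6,0) -> (10,0)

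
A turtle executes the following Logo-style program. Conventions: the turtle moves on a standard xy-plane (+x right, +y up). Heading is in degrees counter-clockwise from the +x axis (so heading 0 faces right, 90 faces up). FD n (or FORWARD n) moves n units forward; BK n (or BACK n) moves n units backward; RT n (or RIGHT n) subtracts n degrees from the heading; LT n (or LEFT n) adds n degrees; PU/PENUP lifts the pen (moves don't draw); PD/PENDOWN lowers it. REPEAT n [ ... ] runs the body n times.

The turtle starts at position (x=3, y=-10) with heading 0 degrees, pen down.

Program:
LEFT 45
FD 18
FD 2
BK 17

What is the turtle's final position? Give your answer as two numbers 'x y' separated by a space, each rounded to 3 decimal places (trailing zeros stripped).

Executing turtle program step by step:
Start: pos=(3,-10), heading=0, pen down
LT 45: heading 0 -> 45
FD 18: (3,-10) -> (15.728,2.728) [heading=45, draw]
FD 2: (15.728,2.728) -> (17.142,4.142) [heading=45, draw]
BK 17: (17.142,4.142) -> (5.121,-7.879) [heading=45, draw]
Final: pos=(5.121,-7.879), heading=45, 3 segment(s) drawn

Answer: 5.121 -7.879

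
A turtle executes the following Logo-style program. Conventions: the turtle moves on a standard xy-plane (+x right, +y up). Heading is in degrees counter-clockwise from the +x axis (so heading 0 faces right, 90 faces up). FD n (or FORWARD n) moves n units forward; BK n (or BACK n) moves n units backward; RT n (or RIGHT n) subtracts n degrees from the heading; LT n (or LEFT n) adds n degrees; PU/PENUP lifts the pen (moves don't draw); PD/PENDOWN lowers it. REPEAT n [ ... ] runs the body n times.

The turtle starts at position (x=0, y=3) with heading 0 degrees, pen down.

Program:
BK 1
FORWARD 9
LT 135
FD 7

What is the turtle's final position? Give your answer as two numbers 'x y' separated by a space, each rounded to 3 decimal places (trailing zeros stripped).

Executing turtle program step by step:
Start: pos=(0,3), heading=0, pen down
BK 1: (0,3) -> (-1,3) [heading=0, draw]
FD 9: (-1,3) -> (8,3) [heading=0, draw]
LT 135: heading 0 -> 135
FD 7: (8,3) -> (3.05,7.95) [heading=135, draw]
Final: pos=(3.05,7.95), heading=135, 3 segment(s) drawn

Answer: 3.05 7.95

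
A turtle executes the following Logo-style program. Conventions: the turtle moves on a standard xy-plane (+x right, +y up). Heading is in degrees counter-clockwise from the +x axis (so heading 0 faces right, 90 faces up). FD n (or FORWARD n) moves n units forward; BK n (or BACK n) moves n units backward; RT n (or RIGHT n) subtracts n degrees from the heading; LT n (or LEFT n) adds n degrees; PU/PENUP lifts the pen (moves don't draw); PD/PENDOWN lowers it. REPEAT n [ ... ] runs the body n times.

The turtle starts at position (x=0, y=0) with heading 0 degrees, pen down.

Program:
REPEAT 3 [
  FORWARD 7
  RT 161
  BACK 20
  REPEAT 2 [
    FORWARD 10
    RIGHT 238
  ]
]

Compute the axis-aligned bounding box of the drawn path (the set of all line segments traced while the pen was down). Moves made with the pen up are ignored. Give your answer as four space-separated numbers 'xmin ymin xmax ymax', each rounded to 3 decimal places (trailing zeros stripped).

Executing turtle program step by step:
Start: pos=(0,0), heading=0, pen down
REPEAT 3 [
  -- iteration 1/3 --
  FD 7: (0,0) -> (7,0) [heading=0, draw]
  RT 161: heading 0 -> 199
  BK 20: (7,0) -> (25.91,6.511) [heading=199, draw]
  REPEAT 2 [
    -- iteration 1/2 --
    FD 10: (25.91,6.511) -> (16.455,3.256) [heading=199, draw]
    RT 238: heading 199 -> 321
    -- iteration 2/2 --
    FD 10: (16.455,3.256) -> (24.227,-3.038) [heading=321, draw]
    RT 238: heading 321 -> 83
  ]
  -- iteration 2/3 --
  FD 7: (24.227,-3.038) -> (25.08,3.91) [heading=83, draw]
  RT 161: heading 83 -> 282
  BK 20: (25.08,3.91) -> (20.921,23.473) [heading=282, draw]
  REPEAT 2 [
    -- iteration 1/2 --
    FD 10: (20.921,23.473) -> (23.001,13.692) [heading=282, draw]
    RT 238: heading 282 -> 44
    -- iteration 2/2 --
    FD 10: (23.001,13.692) -> (30.194,20.638) [heading=44, draw]
    RT 238: heading 44 -> 166
  ]
  -- iteration 3/3 --
  FD 7: (30.194,20.638) -> (23.402,22.332) [heading=166, draw]
  RT 161: heading 166 -> 5
  BK 20: (23.402,22.332) -> (3.478,20.589) [heading=5, draw]
  REPEAT 2 [
    -- iteration 1/2 --
    FD 10: (3.478,20.589) -> (13.44,21.46) [heading=5, draw]
    RT 238: heading 5 -> 127
    -- iteration 2/2 --
    FD 10: (13.44,21.46) -> (7.422,29.447) [heading=127, draw]
    RT 238: heading 127 -> 249
  ]
]
Final: pos=(7.422,29.447), heading=249, 12 segment(s) drawn

Segment endpoints: x in {0, 3.478, 7, 7.422, 13.44, 16.455, 20.921, 23.001, 23.402, 24.227, 25.08, 25.91, 30.194}, y in {-3.038, 0, 3.256, 3.91, 6.511, 13.692, 20.589, 20.638, 21.46, 22.332, 23.473, 29.447}
xmin=0, ymin=-3.038, xmax=30.194, ymax=29.447

Answer: 0 -3.038 30.194 29.447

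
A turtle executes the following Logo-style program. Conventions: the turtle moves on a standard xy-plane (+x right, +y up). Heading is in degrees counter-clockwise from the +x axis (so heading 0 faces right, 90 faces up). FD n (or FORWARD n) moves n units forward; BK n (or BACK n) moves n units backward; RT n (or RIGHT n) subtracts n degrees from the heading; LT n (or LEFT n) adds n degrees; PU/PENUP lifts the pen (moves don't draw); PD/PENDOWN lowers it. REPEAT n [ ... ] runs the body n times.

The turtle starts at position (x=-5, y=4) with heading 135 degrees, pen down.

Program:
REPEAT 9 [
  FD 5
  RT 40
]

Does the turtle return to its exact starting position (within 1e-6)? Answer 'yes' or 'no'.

Answer: yes

Derivation:
Executing turtle program step by step:
Start: pos=(-5,4), heading=135, pen down
REPEAT 9 [
  -- iteration 1/9 --
  FD 5: (-5,4) -> (-8.536,7.536) [heading=135, draw]
  RT 40: heading 135 -> 95
  -- iteration 2/9 --
  FD 5: (-8.536,7.536) -> (-8.971,12.517) [heading=95, draw]
  RT 40: heading 95 -> 55
  -- iteration 3/9 --
  FD 5: (-8.971,12.517) -> (-6.103,16.612) [heading=55, draw]
  RT 40: heading 55 -> 15
  -- iteration 4/9 --
  FD 5: (-6.103,16.612) -> (-1.274,17.906) [heading=15, draw]
  RT 40: heading 15 -> 335
  -- iteration 5/9 --
  FD 5: (-1.274,17.906) -> (3.258,15.793) [heading=335, draw]
  RT 40: heading 335 -> 295
  -- iteration 6/9 --
  FD 5: (3.258,15.793) -> (5.371,11.262) [heading=295, draw]
  RT 40: heading 295 -> 255
  -- iteration 7/9 --
  FD 5: (5.371,11.262) -> (4.077,6.432) [heading=255, draw]
  RT 40: heading 255 -> 215
  -- iteration 8/9 --
  FD 5: (4.077,6.432) -> (-0.019,3.564) [heading=215, draw]
  RT 40: heading 215 -> 175
  -- iteration 9/9 --
  FD 5: (-0.019,3.564) -> (-5,4) [heading=175, draw]
  RT 40: heading 175 -> 135
]
Final: pos=(-5,4), heading=135, 9 segment(s) drawn

Start position: (-5, 4)
Final position: (-5, 4)
Distance = 0; < 1e-6 -> CLOSED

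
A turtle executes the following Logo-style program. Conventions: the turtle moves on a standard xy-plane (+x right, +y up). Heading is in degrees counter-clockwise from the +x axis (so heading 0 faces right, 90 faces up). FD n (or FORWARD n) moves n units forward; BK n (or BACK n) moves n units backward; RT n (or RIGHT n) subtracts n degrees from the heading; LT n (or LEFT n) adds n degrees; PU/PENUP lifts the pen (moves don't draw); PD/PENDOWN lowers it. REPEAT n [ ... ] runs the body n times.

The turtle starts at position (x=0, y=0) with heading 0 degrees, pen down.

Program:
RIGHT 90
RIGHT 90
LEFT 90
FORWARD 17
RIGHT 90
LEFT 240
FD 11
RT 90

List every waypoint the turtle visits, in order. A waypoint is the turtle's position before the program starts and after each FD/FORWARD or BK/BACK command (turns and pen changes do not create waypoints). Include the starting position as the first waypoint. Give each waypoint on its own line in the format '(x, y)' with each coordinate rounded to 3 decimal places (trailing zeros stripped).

Executing turtle program step by step:
Start: pos=(0,0), heading=0, pen down
RT 90: heading 0 -> 270
RT 90: heading 270 -> 180
LT 90: heading 180 -> 270
FD 17: (0,0) -> (0,-17) [heading=270, draw]
RT 90: heading 270 -> 180
LT 240: heading 180 -> 60
FD 11: (0,-17) -> (5.5,-7.474) [heading=60, draw]
RT 90: heading 60 -> 330
Final: pos=(5.5,-7.474), heading=330, 2 segment(s) drawn
Waypoints (3 total):
(0, 0)
(0, -17)
(5.5, -7.474)

Answer: (0, 0)
(0, -17)
(5.5, -7.474)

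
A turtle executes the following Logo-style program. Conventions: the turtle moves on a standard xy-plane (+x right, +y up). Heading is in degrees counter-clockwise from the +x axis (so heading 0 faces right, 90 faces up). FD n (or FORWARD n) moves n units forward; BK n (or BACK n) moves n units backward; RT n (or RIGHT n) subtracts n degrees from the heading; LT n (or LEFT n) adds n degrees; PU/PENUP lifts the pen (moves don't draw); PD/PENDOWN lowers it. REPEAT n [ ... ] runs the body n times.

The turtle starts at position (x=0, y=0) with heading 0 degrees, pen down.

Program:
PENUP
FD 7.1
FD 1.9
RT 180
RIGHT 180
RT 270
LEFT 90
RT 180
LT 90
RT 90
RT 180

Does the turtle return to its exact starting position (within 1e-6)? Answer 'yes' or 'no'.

Executing turtle program step by step:
Start: pos=(0,0), heading=0, pen down
PU: pen up
FD 7.1: (0,0) -> (7.1,0) [heading=0, move]
FD 1.9: (7.1,0) -> (9,0) [heading=0, move]
RT 180: heading 0 -> 180
RT 180: heading 180 -> 0
RT 270: heading 0 -> 90
LT 90: heading 90 -> 180
RT 180: heading 180 -> 0
LT 90: heading 0 -> 90
RT 90: heading 90 -> 0
RT 180: heading 0 -> 180
Final: pos=(9,0), heading=180, 0 segment(s) drawn

Start position: (0, 0)
Final position: (9, 0)
Distance = 9; >= 1e-6 -> NOT closed

Answer: no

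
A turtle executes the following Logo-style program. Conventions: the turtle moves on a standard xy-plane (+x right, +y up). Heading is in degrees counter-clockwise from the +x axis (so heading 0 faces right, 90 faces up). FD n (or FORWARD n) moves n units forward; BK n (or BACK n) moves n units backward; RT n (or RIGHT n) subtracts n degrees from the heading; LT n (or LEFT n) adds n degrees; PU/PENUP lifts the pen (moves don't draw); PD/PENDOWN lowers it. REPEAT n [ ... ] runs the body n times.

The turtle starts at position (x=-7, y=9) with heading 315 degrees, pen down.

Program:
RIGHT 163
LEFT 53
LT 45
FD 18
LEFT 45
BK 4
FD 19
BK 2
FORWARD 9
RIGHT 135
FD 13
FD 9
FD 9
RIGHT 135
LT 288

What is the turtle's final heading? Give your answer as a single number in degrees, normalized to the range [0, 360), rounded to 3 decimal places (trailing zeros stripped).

Executing turtle program step by step:
Start: pos=(-7,9), heading=315, pen down
RT 163: heading 315 -> 152
LT 53: heading 152 -> 205
LT 45: heading 205 -> 250
FD 18: (-7,9) -> (-13.156,-7.914) [heading=250, draw]
LT 45: heading 250 -> 295
BK 4: (-13.156,-7.914) -> (-14.847,-4.289) [heading=295, draw]
FD 19: (-14.847,-4.289) -> (-6.817,-21.509) [heading=295, draw]
BK 2: (-6.817,-21.509) -> (-7.662,-19.696) [heading=295, draw]
FD 9: (-7.662,-19.696) -> (-3.859,-27.853) [heading=295, draw]
RT 135: heading 295 -> 160
FD 13: (-3.859,-27.853) -> (-16.075,-23.407) [heading=160, draw]
FD 9: (-16.075,-23.407) -> (-24.532,-20.329) [heading=160, draw]
FD 9: (-24.532,-20.329) -> (-32.989,-17.251) [heading=160, draw]
RT 135: heading 160 -> 25
LT 288: heading 25 -> 313
Final: pos=(-32.989,-17.251), heading=313, 8 segment(s) drawn

Answer: 313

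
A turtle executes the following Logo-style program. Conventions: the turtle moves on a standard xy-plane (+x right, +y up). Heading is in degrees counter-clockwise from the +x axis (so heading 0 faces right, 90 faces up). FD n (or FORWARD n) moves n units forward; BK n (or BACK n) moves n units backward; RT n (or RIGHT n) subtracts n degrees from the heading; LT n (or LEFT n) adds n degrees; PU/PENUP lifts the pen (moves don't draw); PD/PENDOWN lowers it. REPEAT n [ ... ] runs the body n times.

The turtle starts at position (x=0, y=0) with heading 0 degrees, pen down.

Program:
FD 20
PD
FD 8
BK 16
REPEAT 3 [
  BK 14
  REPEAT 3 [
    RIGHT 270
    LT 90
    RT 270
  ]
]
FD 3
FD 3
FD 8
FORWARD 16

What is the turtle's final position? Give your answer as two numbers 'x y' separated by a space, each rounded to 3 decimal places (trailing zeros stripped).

Answer: 12 -44

Derivation:
Executing turtle program step by step:
Start: pos=(0,0), heading=0, pen down
FD 20: (0,0) -> (20,0) [heading=0, draw]
PD: pen down
FD 8: (20,0) -> (28,0) [heading=0, draw]
BK 16: (28,0) -> (12,0) [heading=0, draw]
REPEAT 3 [
  -- iteration 1/3 --
  BK 14: (12,0) -> (-2,0) [heading=0, draw]
  REPEAT 3 [
    -- iteration 1/3 --
    RT 270: heading 0 -> 90
    LT 90: heading 90 -> 180
    RT 270: heading 180 -> 270
    -- iteration 2/3 --
    RT 270: heading 270 -> 0
    LT 90: heading 0 -> 90
    RT 270: heading 90 -> 180
    -- iteration 3/3 --
    RT 270: heading 180 -> 270
    LT 90: heading 270 -> 0
    RT 270: heading 0 -> 90
  ]
  -- iteration 2/3 --
  BK 14: (-2,0) -> (-2,-14) [heading=90, draw]
  REPEAT 3 [
    -- iteration 1/3 --
    RT 270: heading 90 -> 180
    LT 90: heading 180 -> 270
    RT 270: heading 270 -> 0
    -- iteration 2/3 --
    RT 270: heading 0 -> 90
    LT 90: heading 90 -> 180
    RT 270: heading 180 -> 270
    -- iteration 3/3 --
    RT 270: heading 270 -> 0
    LT 90: heading 0 -> 90
    RT 270: heading 90 -> 180
  ]
  -- iteration 3/3 --
  BK 14: (-2,-14) -> (12,-14) [heading=180, draw]
  REPEAT 3 [
    -- iteration 1/3 --
    RT 270: heading 180 -> 270
    LT 90: heading 270 -> 0
    RT 270: heading 0 -> 90
    -- iteration 2/3 --
    RT 270: heading 90 -> 180
    LT 90: heading 180 -> 270
    RT 270: heading 270 -> 0
    -- iteration 3/3 --
    RT 270: heading 0 -> 90
    LT 90: heading 90 -> 180
    RT 270: heading 180 -> 270
  ]
]
FD 3: (12,-14) -> (12,-17) [heading=270, draw]
FD 3: (12,-17) -> (12,-20) [heading=270, draw]
FD 8: (12,-20) -> (12,-28) [heading=270, draw]
FD 16: (12,-28) -> (12,-44) [heading=270, draw]
Final: pos=(12,-44), heading=270, 10 segment(s) drawn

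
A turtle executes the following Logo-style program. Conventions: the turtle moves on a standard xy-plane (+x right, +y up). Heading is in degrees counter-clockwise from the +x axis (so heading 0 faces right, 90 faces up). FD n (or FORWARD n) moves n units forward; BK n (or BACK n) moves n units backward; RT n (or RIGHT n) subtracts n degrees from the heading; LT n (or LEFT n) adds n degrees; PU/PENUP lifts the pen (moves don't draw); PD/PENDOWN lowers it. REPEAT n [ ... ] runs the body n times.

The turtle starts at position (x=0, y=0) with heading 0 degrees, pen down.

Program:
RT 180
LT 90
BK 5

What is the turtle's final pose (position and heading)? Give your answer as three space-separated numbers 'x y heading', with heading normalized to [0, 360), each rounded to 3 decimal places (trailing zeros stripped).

Executing turtle program step by step:
Start: pos=(0,0), heading=0, pen down
RT 180: heading 0 -> 180
LT 90: heading 180 -> 270
BK 5: (0,0) -> (0,5) [heading=270, draw]
Final: pos=(0,5), heading=270, 1 segment(s) drawn

Answer: 0 5 270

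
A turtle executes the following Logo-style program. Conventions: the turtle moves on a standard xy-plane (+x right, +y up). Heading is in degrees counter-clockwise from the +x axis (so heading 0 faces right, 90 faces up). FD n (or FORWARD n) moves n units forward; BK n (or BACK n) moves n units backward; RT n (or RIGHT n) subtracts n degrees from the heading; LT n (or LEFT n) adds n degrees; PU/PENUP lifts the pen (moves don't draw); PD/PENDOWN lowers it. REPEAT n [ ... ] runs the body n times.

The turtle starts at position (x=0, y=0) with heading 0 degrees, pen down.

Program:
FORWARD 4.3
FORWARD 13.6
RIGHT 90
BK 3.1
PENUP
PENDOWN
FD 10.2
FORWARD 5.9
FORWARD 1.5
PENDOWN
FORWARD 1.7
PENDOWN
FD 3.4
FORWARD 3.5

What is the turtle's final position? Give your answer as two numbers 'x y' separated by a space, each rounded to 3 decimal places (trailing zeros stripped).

Executing turtle program step by step:
Start: pos=(0,0), heading=0, pen down
FD 4.3: (0,0) -> (4.3,0) [heading=0, draw]
FD 13.6: (4.3,0) -> (17.9,0) [heading=0, draw]
RT 90: heading 0 -> 270
BK 3.1: (17.9,0) -> (17.9,3.1) [heading=270, draw]
PU: pen up
PD: pen down
FD 10.2: (17.9,3.1) -> (17.9,-7.1) [heading=270, draw]
FD 5.9: (17.9,-7.1) -> (17.9,-13) [heading=270, draw]
FD 1.5: (17.9,-13) -> (17.9,-14.5) [heading=270, draw]
PD: pen down
FD 1.7: (17.9,-14.5) -> (17.9,-16.2) [heading=270, draw]
PD: pen down
FD 3.4: (17.9,-16.2) -> (17.9,-19.6) [heading=270, draw]
FD 3.5: (17.9,-19.6) -> (17.9,-23.1) [heading=270, draw]
Final: pos=(17.9,-23.1), heading=270, 9 segment(s) drawn

Answer: 17.9 -23.1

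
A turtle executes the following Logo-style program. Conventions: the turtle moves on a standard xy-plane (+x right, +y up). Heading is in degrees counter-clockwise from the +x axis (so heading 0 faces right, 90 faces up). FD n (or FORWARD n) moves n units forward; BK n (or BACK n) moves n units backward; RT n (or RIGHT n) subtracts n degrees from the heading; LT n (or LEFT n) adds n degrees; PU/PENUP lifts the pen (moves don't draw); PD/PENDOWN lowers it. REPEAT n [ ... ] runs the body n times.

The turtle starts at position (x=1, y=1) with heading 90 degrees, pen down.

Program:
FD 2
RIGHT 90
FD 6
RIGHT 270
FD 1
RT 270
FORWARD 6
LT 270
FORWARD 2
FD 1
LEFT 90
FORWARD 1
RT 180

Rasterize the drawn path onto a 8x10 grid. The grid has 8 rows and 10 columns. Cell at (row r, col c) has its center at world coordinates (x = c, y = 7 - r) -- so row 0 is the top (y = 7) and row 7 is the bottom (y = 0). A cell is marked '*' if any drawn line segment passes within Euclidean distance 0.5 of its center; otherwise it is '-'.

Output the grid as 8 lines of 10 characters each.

Segment 0: (1,1) -> (1,3)
Segment 1: (1,3) -> (7,3)
Segment 2: (7,3) -> (7,4)
Segment 3: (7,4) -> (1,4)
Segment 4: (1,4) -> (1,6)
Segment 5: (1,6) -> (1,7)
Segment 6: (1,7) -> (-0,7)

Answer: **--------
-*--------
-*--------
-*******--
-*******--
-*--------
-*--------
----------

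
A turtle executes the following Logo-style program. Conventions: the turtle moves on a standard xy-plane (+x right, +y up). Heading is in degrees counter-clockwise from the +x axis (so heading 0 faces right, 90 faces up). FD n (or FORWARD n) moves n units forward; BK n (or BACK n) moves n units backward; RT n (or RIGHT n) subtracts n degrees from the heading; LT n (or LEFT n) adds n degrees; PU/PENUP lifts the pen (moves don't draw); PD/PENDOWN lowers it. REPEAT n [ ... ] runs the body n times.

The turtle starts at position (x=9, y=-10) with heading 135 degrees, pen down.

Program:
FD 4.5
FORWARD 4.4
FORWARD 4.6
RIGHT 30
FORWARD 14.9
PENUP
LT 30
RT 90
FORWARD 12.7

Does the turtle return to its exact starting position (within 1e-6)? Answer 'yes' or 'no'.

Executing turtle program step by step:
Start: pos=(9,-10), heading=135, pen down
FD 4.5: (9,-10) -> (5.818,-6.818) [heading=135, draw]
FD 4.4: (5.818,-6.818) -> (2.707,-3.707) [heading=135, draw]
FD 4.6: (2.707,-3.707) -> (-0.546,-0.454) [heading=135, draw]
RT 30: heading 135 -> 105
FD 14.9: (-0.546,-0.454) -> (-4.402,13.938) [heading=105, draw]
PU: pen up
LT 30: heading 105 -> 135
RT 90: heading 135 -> 45
FD 12.7: (-4.402,13.938) -> (4.578,22.918) [heading=45, move]
Final: pos=(4.578,22.918), heading=45, 4 segment(s) drawn

Start position: (9, -10)
Final position: (4.578, 22.918)
Distance = 33.214; >= 1e-6 -> NOT closed

Answer: no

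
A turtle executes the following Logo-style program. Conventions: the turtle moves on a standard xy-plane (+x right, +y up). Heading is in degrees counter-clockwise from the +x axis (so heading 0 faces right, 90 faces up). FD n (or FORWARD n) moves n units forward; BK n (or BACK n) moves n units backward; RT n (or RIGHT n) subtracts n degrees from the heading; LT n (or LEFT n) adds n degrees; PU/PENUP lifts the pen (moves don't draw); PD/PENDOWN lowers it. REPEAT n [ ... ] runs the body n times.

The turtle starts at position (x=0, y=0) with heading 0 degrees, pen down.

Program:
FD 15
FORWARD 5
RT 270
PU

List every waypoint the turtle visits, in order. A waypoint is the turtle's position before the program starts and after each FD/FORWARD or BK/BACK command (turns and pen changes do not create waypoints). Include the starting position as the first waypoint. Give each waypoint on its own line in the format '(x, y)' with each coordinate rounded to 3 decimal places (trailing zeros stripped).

Answer: (0, 0)
(15, 0)
(20, 0)

Derivation:
Executing turtle program step by step:
Start: pos=(0,0), heading=0, pen down
FD 15: (0,0) -> (15,0) [heading=0, draw]
FD 5: (15,0) -> (20,0) [heading=0, draw]
RT 270: heading 0 -> 90
PU: pen up
Final: pos=(20,0), heading=90, 2 segment(s) drawn
Waypoints (3 total):
(0, 0)
(15, 0)
(20, 0)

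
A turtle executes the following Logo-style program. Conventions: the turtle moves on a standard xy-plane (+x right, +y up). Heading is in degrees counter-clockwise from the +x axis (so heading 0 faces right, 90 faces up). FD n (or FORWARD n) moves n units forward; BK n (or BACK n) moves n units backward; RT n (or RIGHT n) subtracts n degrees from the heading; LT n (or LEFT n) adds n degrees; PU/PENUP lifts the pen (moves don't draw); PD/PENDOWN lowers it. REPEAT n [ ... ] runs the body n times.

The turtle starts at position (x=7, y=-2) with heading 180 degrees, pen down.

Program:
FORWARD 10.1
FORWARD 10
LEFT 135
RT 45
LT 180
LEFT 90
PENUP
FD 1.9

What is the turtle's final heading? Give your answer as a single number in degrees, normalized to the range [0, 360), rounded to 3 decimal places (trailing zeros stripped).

Answer: 180

Derivation:
Executing turtle program step by step:
Start: pos=(7,-2), heading=180, pen down
FD 10.1: (7,-2) -> (-3.1,-2) [heading=180, draw]
FD 10: (-3.1,-2) -> (-13.1,-2) [heading=180, draw]
LT 135: heading 180 -> 315
RT 45: heading 315 -> 270
LT 180: heading 270 -> 90
LT 90: heading 90 -> 180
PU: pen up
FD 1.9: (-13.1,-2) -> (-15,-2) [heading=180, move]
Final: pos=(-15,-2), heading=180, 2 segment(s) drawn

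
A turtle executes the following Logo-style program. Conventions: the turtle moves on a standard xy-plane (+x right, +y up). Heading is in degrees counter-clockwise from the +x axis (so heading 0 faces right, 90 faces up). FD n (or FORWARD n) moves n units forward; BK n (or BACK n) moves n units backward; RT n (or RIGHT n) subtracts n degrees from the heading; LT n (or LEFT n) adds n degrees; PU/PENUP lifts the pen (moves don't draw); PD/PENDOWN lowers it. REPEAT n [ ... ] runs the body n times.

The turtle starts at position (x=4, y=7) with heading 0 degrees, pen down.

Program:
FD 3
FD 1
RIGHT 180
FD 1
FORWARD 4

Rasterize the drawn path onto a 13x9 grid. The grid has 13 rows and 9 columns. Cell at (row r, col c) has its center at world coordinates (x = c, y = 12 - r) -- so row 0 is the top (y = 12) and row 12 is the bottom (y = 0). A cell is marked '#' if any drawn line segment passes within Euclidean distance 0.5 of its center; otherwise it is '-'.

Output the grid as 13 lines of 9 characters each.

Segment 0: (4,7) -> (7,7)
Segment 1: (7,7) -> (8,7)
Segment 2: (8,7) -> (7,7)
Segment 3: (7,7) -> (3,7)

Answer: ---------
---------
---------
---------
---------
---######
---------
---------
---------
---------
---------
---------
---------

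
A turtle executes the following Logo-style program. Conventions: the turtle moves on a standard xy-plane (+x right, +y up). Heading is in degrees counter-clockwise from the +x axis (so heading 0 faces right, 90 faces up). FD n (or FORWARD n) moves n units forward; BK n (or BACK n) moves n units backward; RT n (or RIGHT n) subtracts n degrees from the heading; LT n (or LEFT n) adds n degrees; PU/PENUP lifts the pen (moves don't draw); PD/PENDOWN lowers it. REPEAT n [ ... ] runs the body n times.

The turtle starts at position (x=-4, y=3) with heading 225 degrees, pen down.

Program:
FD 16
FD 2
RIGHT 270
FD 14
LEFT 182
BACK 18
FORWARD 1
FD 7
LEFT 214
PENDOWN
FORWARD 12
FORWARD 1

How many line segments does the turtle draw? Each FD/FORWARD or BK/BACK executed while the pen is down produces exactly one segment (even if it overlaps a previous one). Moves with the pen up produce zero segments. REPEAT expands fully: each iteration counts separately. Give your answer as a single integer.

Answer: 8

Derivation:
Executing turtle program step by step:
Start: pos=(-4,3), heading=225, pen down
FD 16: (-4,3) -> (-15.314,-8.314) [heading=225, draw]
FD 2: (-15.314,-8.314) -> (-16.728,-9.728) [heading=225, draw]
RT 270: heading 225 -> 315
FD 14: (-16.728,-9.728) -> (-6.828,-19.627) [heading=315, draw]
LT 182: heading 315 -> 137
BK 18: (-6.828,-19.627) -> (6.336,-31.903) [heading=137, draw]
FD 1: (6.336,-31.903) -> (5.605,-31.221) [heading=137, draw]
FD 7: (5.605,-31.221) -> (0.485,-26.447) [heading=137, draw]
LT 214: heading 137 -> 351
PD: pen down
FD 12: (0.485,-26.447) -> (12.337,-28.325) [heading=351, draw]
FD 1: (12.337,-28.325) -> (13.325,-28.481) [heading=351, draw]
Final: pos=(13.325,-28.481), heading=351, 8 segment(s) drawn
Segments drawn: 8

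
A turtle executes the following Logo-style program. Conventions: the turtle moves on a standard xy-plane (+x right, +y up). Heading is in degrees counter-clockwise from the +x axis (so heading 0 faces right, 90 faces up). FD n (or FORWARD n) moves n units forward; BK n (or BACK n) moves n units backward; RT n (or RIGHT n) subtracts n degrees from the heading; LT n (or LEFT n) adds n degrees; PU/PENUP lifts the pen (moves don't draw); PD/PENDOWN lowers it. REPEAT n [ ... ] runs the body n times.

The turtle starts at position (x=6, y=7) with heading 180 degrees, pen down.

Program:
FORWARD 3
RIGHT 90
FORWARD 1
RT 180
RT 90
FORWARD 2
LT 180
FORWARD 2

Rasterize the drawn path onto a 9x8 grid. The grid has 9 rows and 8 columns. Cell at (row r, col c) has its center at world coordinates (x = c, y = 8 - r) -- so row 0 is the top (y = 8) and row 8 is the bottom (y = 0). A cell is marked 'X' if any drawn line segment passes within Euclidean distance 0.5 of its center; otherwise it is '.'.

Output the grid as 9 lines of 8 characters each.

Segment 0: (6,7) -> (3,7)
Segment 1: (3,7) -> (3,8)
Segment 2: (3,8) -> (1,8)
Segment 3: (1,8) -> (3,8)

Answer: .XXX....
...XXXX.
........
........
........
........
........
........
........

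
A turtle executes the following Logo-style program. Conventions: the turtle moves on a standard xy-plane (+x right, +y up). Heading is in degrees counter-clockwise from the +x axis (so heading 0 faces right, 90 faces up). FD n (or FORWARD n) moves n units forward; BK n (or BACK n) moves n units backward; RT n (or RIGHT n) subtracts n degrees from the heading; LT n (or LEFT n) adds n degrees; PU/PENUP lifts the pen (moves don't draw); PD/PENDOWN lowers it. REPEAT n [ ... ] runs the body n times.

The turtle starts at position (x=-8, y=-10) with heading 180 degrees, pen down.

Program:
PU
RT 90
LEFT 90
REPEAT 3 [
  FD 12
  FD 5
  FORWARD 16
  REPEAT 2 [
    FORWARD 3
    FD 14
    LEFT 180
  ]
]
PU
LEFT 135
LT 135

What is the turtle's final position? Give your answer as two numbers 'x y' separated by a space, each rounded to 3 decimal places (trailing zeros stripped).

Answer: -107 -10

Derivation:
Executing turtle program step by step:
Start: pos=(-8,-10), heading=180, pen down
PU: pen up
RT 90: heading 180 -> 90
LT 90: heading 90 -> 180
REPEAT 3 [
  -- iteration 1/3 --
  FD 12: (-8,-10) -> (-20,-10) [heading=180, move]
  FD 5: (-20,-10) -> (-25,-10) [heading=180, move]
  FD 16: (-25,-10) -> (-41,-10) [heading=180, move]
  REPEAT 2 [
    -- iteration 1/2 --
    FD 3: (-41,-10) -> (-44,-10) [heading=180, move]
    FD 14: (-44,-10) -> (-58,-10) [heading=180, move]
    LT 180: heading 180 -> 0
    -- iteration 2/2 --
    FD 3: (-58,-10) -> (-55,-10) [heading=0, move]
    FD 14: (-55,-10) -> (-41,-10) [heading=0, move]
    LT 180: heading 0 -> 180
  ]
  -- iteration 2/3 --
  FD 12: (-41,-10) -> (-53,-10) [heading=180, move]
  FD 5: (-53,-10) -> (-58,-10) [heading=180, move]
  FD 16: (-58,-10) -> (-74,-10) [heading=180, move]
  REPEAT 2 [
    -- iteration 1/2 --
    FD 3: (-74,-10) -> (-77,-10) [heading=180, move]
    FD 14: (-77,-10) -> (-91,-10) [heading=180, move]
    LT 180: heading 180 -> 0
    -- iteration 2/2 --
    FD 3: (-91,-10) -> (-88,-10) [heading=0, move]
    FD 14: (-88,-10) -> (-74,-10) [heading=0, move]
    LT 180: heading 0 -> 180
  ]
  -- iteration 3/3 --
  FD 12: (-74,-10) -> (-86,-10) [heading=180, move]
  FD 5: (-86,-10) -> (-91,-10) [heading=180, move]
  FD 16: (-91,-10) -> (-107,-10) [heading=180, move]
  REPEAT 2 [
    -- iteration 1/2 --
    FD 3: (-107,-10) -> (-110,-10) [heading=180, move]
    FD 14: (-110,-10) -> (-124,-10) [heading=180, move]
    LT 180: heading 180 -> 0
    -- iteration 2/2 --
    FD 3: (-124,-10) -> (-121,-10) [heading=0, move]
    FD 14: (-121,-10) -> (-107,-10) [heading=0, move]
    LT 180: heading 0 -> 180
  ]
]
PU: pen up
LT 135: heading 180 -> 315
LT 135: heading 315 -> 90
Final: pos=(-107,-10), heading=90, 0 segment(s) drawn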